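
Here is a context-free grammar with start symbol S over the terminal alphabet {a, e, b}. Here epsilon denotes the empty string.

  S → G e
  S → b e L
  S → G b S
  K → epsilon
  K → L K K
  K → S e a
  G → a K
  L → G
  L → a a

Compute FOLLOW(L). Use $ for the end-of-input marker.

FIRST(G) = {a}
FIRST(S) = {a, b}  (via G e, G b S)
FIRST(L) = {a}  (via G)
FIRST(K) = {epsilon, a, b}  (via L K K, S e a)
FOLLOW(S) includes $ since S is the start symbol.
FOLLOW(S): in S→G b S, the suffix after S is empty (adds nothing new); in K→S e a, S is followed by e a with FIRST {e}. Thus FOLLOW(S) = {$, e}.
FOLLOW(K): in K→L K K (occurrence 1), K is followed by K with FIRST {epsilon, a, b}; in K→L K K (occurrence 1), the suffix after K is nullable (adds nothing new); in K→L K K (occurrence 2), the suffix after K is empty (adds nothing new); in G→a K, the suffix after K is empty, so FOLLOW(K) ⊇ FOLLOW(G) = {$, a, b, e}. Thus FOLLOW(K) = {$, a, b, e}.
FOLLOW(L): in S→b e L, the suffix after L is empty, so FOLLOW(L) ⊇ FOLLOW(S) = {$, e}; in K→L K K, L is followed by K K with FIRST {epsilon, a, b}; in K→L K K, the suffix after L is nullable, so FOLLOW(L) ⊇ FOLLOW(K) = {$, a, b, e}. Thus FOLLOW(L) = {$, a, b, e}.
FOLLOW(G): in S→G e, G is followed by e with FIRST {e}; in S→G b S, G is followed by b S with FIRST {b}; in L→G, the suffix after G is empty, so FOLLOW(G) ⊇ FOLLOW(L) = {$, a, b, e}. Thus FOLLOW(G) = {$, a, b, e}.

{$, a, b, e}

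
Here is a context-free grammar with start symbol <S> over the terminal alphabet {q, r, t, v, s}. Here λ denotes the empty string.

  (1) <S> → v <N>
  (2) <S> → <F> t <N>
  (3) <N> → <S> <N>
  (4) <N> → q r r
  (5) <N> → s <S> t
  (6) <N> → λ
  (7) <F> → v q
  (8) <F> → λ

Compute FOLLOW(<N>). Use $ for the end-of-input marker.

FIRST(<F>): from <F>→v q we get {v}; from <F>→λ we get {λ}. So FIRST(<F>) = {λ, v}.
FIRST(<S>): from <S>→v <N> we get {v}; from <S>→<F> t <N> we get {t, v}. So FIRST(<S>) = {t, v}.
FIRST(<N>): from <N>→<S> <N> we get {t, v}; from <N>→q r r we get {q}; from <N>→s <S> t we get {s}; from <N>→λ we get {λ}. So FIRST(<N>) = {λ, q, s, t, v}.
FOLLOW(<S>) includes $ since <S> is the start symbol.
FOLLOW(<F>): in <S>→<F> t <N>, <F> is followed by t <N> with FIRST {t}. Thus FOLLOW(<F>) = {t}.
FOLLOW(<S>): in <N>→<S> <N>, <S> is followed by <N> with FIRST {λ, q, s, t, v}; in <N>→<S> <N>, the suffix after <S> is nullable, so FOLLOW(<S>) ⊇ FOLLOW(<N>) = {$, q, s, t, v}; in <N>→s <S> t, <S> is followed by t with FIRST {t}. Thus FOLLOW(<S>) = {$, q, s, t, v}.
FOLLOW(<N>): in <S>→v <N>, the suffix after <N> is empty, so FOLLOW(<N>) ⊇ FOLLOW(<S>) = {$, q, s, t, v}; in <S>→<F> t <N>, the suffix after <N> is empty, so FOLLOW(<N>) ⊇ FOLLOW(<S>) = {$, q, s, t, v}; in <N>→<S> <N>, the suffix after <N> is empty (adds nothing new). Thus FOLLOW(<N>) = {$, q, s, t, v}.

{$, q, s, t, v}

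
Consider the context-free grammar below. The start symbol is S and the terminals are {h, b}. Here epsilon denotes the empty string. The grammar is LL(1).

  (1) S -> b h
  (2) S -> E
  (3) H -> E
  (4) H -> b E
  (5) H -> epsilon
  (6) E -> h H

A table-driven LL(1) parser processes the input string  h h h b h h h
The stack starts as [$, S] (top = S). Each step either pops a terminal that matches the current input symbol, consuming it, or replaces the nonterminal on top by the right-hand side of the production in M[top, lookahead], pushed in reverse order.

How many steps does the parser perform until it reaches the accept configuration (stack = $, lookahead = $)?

20

      Stack  Input            Action
   1  $ S    h h h b h h h $  expand S -> E
   2  $ E    h h h b h h h $  expand E -> h H
   3  $ H h  h h h b h h h $  match h
   4  $ H    h h b h h h $    expand H -> E
   5  $ E    h h b h h h $    expand E -> h H
   6  $ H h  h h b h h h $    match h
   7  $ H    h b h h h $      expand H -> E
   8  $ E    h b h h h $      expand E -> h H
   9  $ H h  h b h h h $      match h
  10  $ H    b h h h $        expand H -> b E
  11  $ E b  b h h h $        match b
  12  $ E    h h h $          expand E -> h H
  13  $ H h  h h h $          match h
  14  $ H    h h $            expand H -> E
  15  $ E    h h $            expand E -> h H
  16  $ H h  h h $            match h
  17  $ H    h $              expand H -> E
  18  $ E    h $              expand E -> h H
  19  $ H h  h $              match h
  20  $ H    $                expand H -> epsilon
Accept reached after 20 steps.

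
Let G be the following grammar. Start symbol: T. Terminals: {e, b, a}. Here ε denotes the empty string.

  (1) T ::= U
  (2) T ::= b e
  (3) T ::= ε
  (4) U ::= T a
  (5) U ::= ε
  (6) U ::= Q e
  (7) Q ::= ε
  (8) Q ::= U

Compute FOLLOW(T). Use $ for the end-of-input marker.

{$, a}

FIRST(T) = {ε, a, b, e}  (via U)
FIRST(U) = {ε, a, b, e}  (via T a, Q e)
FIRST(Q) = {ε, a, b, e}  (via U)
FOLLOW(T) includes $ since T is the start symbol.
FOLLOW(T): in U::=T a, T is followed by a with FIRST {a}. Thus FOLLOW(T) = {$, a}.
FOLLOW(Q): in U::=Q e, Q is followed by e with FIRST {e}. Thus FOLLOW(Q) = {e}.
FOLLOW(U): in T::=U, the suffix after U is empty, so FOLLOW(U) ⊇ FOLLOW(T) = {$, a}; in Q::=U, the suffix after U is empty, so FOLLOW(U) ⊇ FOLLOW(Q) = {e}. Thus FOLLOW(U) = {$, a, e}.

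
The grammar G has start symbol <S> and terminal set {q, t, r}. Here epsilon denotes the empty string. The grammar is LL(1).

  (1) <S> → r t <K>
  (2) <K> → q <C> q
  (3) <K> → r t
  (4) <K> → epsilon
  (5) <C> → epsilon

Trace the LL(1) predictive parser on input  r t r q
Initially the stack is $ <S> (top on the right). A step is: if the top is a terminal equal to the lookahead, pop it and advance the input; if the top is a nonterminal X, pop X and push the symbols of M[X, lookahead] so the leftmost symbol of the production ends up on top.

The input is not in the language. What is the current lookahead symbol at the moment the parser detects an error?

q

     Stack      Input      Action
  1  $ <S>      r t r q $  expand <S> → r t <K>
  2  $ <K> t r  r t r q $  match r
  3  $ <K> t    t r q $    match t
  4  $ <K>      r q $      expand <K> → r t
  5  $ t r      r q $      match r
  6  $ t        q $        error: top is terminal t but lookahead is q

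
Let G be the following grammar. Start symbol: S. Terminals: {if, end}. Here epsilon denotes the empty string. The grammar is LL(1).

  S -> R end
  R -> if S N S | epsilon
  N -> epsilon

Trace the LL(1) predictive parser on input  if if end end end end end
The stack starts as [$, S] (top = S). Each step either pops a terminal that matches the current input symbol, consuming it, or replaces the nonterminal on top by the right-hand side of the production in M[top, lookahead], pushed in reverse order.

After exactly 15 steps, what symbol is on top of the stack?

S

      Stack                    Input                        Action
   1  $ S                      if if end end end end end $  expand S -> R end
   2  $ end R                  if if end end end end end $  expand R -> if S N S
   3  $ end S N S if           if if end end end end end $  match if
   4  $ end S N S              if end end end end end $     expand S -> R end
   5  $ end S N end R          if end end end end end $     expand R -> if S N S
   6  $ end S N end S N S if   if end end end end end $     match if
   7  $ end S N end S N S      end end end end end $        expand S -> R end
   8  $ end S N end S N end R  end end end end end $        expand R -> epsilon
   9  $ end S N end S N end    end end end end end $        match end
  10  $ end S N end S N        end end end end $            expand N -> epsilon
  11  $ end S N end S          end end end end $            expand S -> R end
  12  $ end S N end end R      end end end end $            expand R -> epsilon
  13  $ end S N end end        end end end end $            match end
  14  $ end S N end            end end end $                match end
  15  $ end S N                end end $                    expand N -> epsilon
Stack after step 15: $ end S (top = S).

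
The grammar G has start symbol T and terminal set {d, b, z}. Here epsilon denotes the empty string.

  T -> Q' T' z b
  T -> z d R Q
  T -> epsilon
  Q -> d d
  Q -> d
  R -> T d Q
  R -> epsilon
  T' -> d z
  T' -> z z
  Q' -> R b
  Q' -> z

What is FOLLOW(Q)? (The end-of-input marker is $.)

FIRST(Q) = {d}
FIRST(T') = {d, z}
FIRST(T) = {epsilon, b, d, z}  (via Q' T' z b)
FIRST(R) = {epsilon, b, d, z}  (via T d Q)
FIRST(Q') = {b, d, z}  (via R b)
FOLLOW(T) includes $ since T is the start symbol.
FOLLOW(T): in R->T d Q, T is followed by d Q with FIRST {d}. Thus FOLLOW(T) = {$, d}.
FOLLOW(R): in T->z d R Q, R is followed by Q with FIRST {d}; in Q'->R b, R is followed by b with FIRST {b}. Thus FOLLOW(R) = {b, d}.
FOLLOW(Q): in T->z d R Q, the suffix after Q is empty, so FOLLOW(Q) ⊇ FOLLOW(T) = {$, d}; in R->T d Q, the suffix after Q is empty, so FOLLOW(Q) ⊇ FOLLOW(R) = {b, d}. Thus FOLLOW(Q) = {$, b, d}.
FOLLOW(T'): in T->Q' T' z b, T' is followed by z b with FIRST {z}. Thus FOLLOW(T') = {z}.
FOLLOW(Q'): in T->Q' T' z b, Q' is followed by T' z b with FIRST {d, z}. Thus FOLLOW(Q') = {d, z}.

{$, b, d}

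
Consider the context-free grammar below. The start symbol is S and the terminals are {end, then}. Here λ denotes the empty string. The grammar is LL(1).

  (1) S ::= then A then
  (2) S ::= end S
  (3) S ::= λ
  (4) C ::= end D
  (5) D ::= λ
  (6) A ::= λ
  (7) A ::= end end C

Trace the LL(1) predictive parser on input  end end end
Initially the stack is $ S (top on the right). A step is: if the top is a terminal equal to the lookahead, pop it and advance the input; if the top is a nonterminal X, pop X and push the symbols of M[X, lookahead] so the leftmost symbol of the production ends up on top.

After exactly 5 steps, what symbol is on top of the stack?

     Stack    Input          Action
  1  $ S      end end end $  expand S ::= end S
  2  $ S end  end end end $  match end
  3  $ S      end end $      expand S ::= end S
  4  $ S end  end end $      match end
  5  $ S      end $          expand S ::= end S
Stack after step 5: $ S end (top = end).

end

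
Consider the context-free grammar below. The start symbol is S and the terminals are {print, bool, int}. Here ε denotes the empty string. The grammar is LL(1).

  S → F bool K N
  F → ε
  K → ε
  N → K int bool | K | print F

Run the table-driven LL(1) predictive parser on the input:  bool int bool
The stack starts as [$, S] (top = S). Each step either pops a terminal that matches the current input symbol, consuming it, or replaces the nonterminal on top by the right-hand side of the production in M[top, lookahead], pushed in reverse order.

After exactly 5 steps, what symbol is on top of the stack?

K

     Stack         Input            Action
  1  $ S           bool int bool $  expand S → F bool K N
  2  $ N K bool F  bool int bool $  expand F → ε
  3  $ N K bool    bool int bool $  match bool
  4  $ N K         int bool $       expand K → ε
  5  $ N           int bool $       expand N → K int bool
Stack after step 5: $ bool int K (top = K).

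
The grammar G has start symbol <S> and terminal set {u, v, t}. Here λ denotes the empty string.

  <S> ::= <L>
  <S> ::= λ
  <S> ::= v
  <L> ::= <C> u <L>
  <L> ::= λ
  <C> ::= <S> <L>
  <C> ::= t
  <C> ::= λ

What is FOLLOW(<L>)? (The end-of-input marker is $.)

{$, t, u, v}

FIRST(<S>) = {λ, t, u, v}  (via <L>)
FIRST(<L>) = {λ, t, u, v}  (via <C> u <L>)
FIRST(<C>) = {λ, t, u, v}  (via <S> <L>)
FOLLOW(<S>) includes $ since <S> is the start symbol.
FOLLOW(<C>): in <L>::=<C> u <L>, <C> is followed by u <L> with FIRST {u}. Thus FOLLOW(<C>) = {u}.
FOLLOW(<S>): in <C>::=<S> <L>, <S> is followed by <L> with FIRST {λ, t, u, v}; in <C>::=<S> <L>, the suffix after <S> is nullable, so FOLLOW(<S>) ⊇ FOLLOW(<C>) = {u}. Thus FOLLOW(<S>) = {$, t, u, v}.
FOLLOW(<L>): in <S>::=<L>, the suffix after <L> is empty, so FOLLOW(<L>) ⊇ FOLLOW(<S>) = {$, t, u, v}; in <L>::=<C> u <L>, the suffix after <L> is empty (adds nothing new); in <C>::=<S> <L>, the suffix after <L> is empty, so FOLLOW(<L>) ⊇ FOLLOW(<C>) = {u}. Thus FOLLOW(<L>) = {$, t, u, v}.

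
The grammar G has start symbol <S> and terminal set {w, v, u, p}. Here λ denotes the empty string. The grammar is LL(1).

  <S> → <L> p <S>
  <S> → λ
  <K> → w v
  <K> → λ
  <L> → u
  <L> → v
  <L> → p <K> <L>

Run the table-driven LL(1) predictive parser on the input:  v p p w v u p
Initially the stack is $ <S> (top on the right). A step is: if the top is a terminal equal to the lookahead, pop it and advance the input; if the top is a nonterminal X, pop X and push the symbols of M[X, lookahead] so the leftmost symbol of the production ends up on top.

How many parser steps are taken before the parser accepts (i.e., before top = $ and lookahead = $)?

      Stack              Input            Action
   1  $ <S>              v p p w v u p $  expand <S> → <L> p <S>
   2  $ <S> p <L>        v p p w v u p $  expand <L> → v
   3  $ <S> p v          v p p w v u p $  match v
   4  $ <S> p            p p w v u p $    match p
   5  $ <S>              p w v u p $      expand <S> → <L> p <S>
   6  $ <S> p <L>        p w v u p $      expand <L> → p <K> <L>
   7  $ <S> p <L> <K> p  p w v u p $      match p
   8  $ <S> p <L> <K>    w v u p $        expand <K> → w v
   9  $ <S> p <L> v w    w v u p $        match w
  10  $ <S> p <L> v      v u p $          match v
  11  $ <S> p <L>        u p $            expand <L> → u
  12  $ <S> p u          u p $            match u
  13  $ <S> p            p $              match p
  14  $ <S>              $                expand <S> → λ
Accept reached after 14 steps.

14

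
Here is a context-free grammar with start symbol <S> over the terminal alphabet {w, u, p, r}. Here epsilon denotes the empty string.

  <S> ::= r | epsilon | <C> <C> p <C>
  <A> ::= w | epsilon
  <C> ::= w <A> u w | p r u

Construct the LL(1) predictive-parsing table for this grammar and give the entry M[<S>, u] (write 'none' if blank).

FIRST(<A>): from <A>::=w we get {w}; from <A>::=epsilon we get {epsilon}. So FIRST(<A>) = {epsilon, w}.
FIRST(<C>): from <C>::=w <A> u w we get {w}; from <C>::=p r u we get {p}. So FIRST(<C>) = {p, w}.
FIRST(<S>): from <S>::=r we get {r}; from <S>::=epsilon we get {epsilon}; from <S>::=<C> <C> p <C> we get {p, w}. So FIRST(<S>) = {epsilon, p, r, w}.
FOLLOW(<S>) includes $ since <S> is the start symbol.
FOLLOW(<S>): <S> appears on no right-hand side. Thus FOLLOW(<S>) = {$}.
For <S> ::= r: FIRST(r) = {r}, so it goes in M[<S>, t] for t ∈ {r}.
For <S> ::= epsilon: FIRST(epsilon) = {epsilon}, so it goes in M[<S>, t] for t ∈ {}; since epsilon ∈ FIRST, also for every t ∈ FOLLOW(<S>) = {$}.
For <S> ::= <C> <C> p <C>: FIRST(<C> <C> p <C>) = {p, w}, so it goes in M[<S>, t] for t ∈ {p, w}.
None of these place a production in M[<S>, u].

none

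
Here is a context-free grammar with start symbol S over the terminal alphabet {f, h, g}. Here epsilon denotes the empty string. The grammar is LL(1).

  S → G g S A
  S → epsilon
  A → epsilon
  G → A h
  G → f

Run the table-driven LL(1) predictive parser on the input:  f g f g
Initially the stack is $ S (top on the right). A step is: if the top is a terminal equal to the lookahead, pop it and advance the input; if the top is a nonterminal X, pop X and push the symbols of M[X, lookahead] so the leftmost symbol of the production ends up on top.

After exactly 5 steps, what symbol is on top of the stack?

G

step 1: stack=$ S  input=f g f g $  — expand S → G g S A
step 2: stack=$ A S g G  input=f g f g $  — expand G → f
step 3: stack=$ A S g f  input=f g f g $  — match f
step 4: stack=$ A S g  input=g f g $  — match g
step 5: stack=$ A S  input=f g $  — expand S → G g S A
Stack after step 5: $ A A S g G (top = G).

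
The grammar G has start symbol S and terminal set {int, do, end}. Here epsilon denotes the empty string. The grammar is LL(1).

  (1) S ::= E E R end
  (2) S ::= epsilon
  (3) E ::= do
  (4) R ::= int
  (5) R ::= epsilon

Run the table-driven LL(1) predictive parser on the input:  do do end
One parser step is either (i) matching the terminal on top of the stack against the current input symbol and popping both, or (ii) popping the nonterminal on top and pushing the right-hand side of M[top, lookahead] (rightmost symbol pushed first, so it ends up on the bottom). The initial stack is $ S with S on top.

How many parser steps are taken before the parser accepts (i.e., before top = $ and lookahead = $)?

7

step 1: stack=$ S  input=do do end $  — expand S ::= E E R end
step 2: stack=$ end R E E  input=do do end $  — expand E ::= do
step 3: stack=$ end R E do  input=do do end $  — match do
step 4: stack=$ end R E  input=do end $  — expand E ::= do
step 5: stack=$ end R do  input=do end $  — match do
step 6: stack=$ end R  input=end $  — expand R ::= epsilon
step 7: stack=$ end  input=end $  — match end
Accept reached after 7 steps.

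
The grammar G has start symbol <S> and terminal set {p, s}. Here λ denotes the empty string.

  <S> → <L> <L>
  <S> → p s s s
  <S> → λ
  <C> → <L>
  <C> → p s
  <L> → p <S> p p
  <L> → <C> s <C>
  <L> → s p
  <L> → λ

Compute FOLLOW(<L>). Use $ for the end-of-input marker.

FIRST(<S>) = {λ, p, s}  (via <L> <L>)
FIRST(<C>) = {λ, p, s}  (via <L>)
FIRST(<L>) = {λ, p, s}  (via <C> s <C>)
FOLLOW(<S>) includes $ since <S> is the start symbol.
FOLLOW(<S>): in <L>→p <S> p p, <S> is followed by p p with FIRST {p}. Thus FOLLOW(<S>) = {$, p}.
FOLLOW(<C>): in <L>→<C> s <C> (occurrence 1), <C> is followed by s <C> with FIRST {s}; in <L>→<C> s <C> (occurrence 2), the suffix after <C> is empty, so FOLLOW(<C>) ⊇ FOLLOW(<L>) = {$, p, s}. Thus FOLLOW(<C>) = {$, p, s}.
FOLLOW(<L>): in <S>→<L> <L> (occurrence 1), <L> is followed by <L> with FIRST {λ, p, s}; in <S>→<L> <L> (occurrence 1), the suffix after <L> is nullable, so FOLLOW(<L>) ⊇ FOLLOW(<S>) = {$, p}; in <S>→<L> <L> (occurrence 2), the suffix after <L> is empty, so FOLLOW(<L>) ⊇ FOLLOW(<S>) = {$, p}; in <C>→<L>, the suffix after <L> is empty, so FOLLOW(<L>) ⊇ FOLLOW(<C>) = {$, p, s}. Thus FOLLOW(<L>) = {$, p, s}.

{$, p, s}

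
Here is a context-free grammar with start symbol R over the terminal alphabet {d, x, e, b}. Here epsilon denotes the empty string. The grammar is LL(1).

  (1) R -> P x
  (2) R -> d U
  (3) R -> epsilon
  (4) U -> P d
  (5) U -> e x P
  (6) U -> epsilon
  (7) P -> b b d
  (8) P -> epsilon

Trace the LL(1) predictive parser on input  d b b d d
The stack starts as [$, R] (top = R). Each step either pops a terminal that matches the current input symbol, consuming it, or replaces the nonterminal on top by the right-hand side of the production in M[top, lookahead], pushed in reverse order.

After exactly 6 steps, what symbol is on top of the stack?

d

step 1: stack=$ R  input=d b b d d $  — expand R -> d U
step 2: stack=$ U d  input=d b b d d $  — match d
step 3: stack=$ U  input=b b d d $  — expand U -> P d
step 4: stack=$ d P  input=b b d d $  — expand P -> b b d
step 5: stack=$ d d b b  input=b b d d $  — match b
step 6: stack=$ d d b  input=b d d $  — match b
Stack after step 6: $ d d (top = d).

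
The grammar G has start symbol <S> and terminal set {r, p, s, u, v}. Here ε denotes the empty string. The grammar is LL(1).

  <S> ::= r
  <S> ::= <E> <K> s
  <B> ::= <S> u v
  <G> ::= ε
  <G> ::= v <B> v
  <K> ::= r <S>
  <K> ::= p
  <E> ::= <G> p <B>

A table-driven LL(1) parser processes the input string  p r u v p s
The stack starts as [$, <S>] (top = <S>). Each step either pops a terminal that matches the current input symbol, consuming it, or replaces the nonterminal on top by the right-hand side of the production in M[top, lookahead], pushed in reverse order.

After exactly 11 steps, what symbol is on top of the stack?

step 1: stack=$ <S>  input=p r u v p s $  — expand <S> ::= <E> <K> s
step 2: stack=$ s <K> <E>  input=p r u v p s $  — expand <E> ::= <G> p <B>
step 3: stack=$ s <K> <B> p <G>  input=p r u v p s $  — expand <G> ::= ε
step 4: stack=$ s <K> <B> p  input=p r u v p s $  — match p
step 5: stack=$ s <K> <B>  input=r u v p s $  — expand <B> ::= <S> u v
step 6: stack=$ s <K> v u <S>  input=r u v p s $  — expand <S> ::= r
step 7: stack=$ s <K> v u r  input=r u v p s $  — match r
step 8: stack=$ s <K> v u  input=u v p s $  — match u
step 9: stack=$ s <K> v  input=v p s $  — match v
step 10: stack=$ s <K>  input=p s $  — expand <K> ::= p
step 11: stack=$ s p  input=p s $  — match p
Stack after step 11: $ s (top = s).

s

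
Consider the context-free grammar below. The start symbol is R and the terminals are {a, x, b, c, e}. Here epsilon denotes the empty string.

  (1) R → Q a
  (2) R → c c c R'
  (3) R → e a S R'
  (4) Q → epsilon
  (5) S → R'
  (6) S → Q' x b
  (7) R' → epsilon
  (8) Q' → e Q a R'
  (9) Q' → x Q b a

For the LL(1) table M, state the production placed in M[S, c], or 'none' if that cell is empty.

FIRST(Q) = {epsilon}
FIRST(R') = {epsilon}
FIRST(Q') = {e, x}
FIRST(R) = {a, c, e}  (via Q a)
FIRST(S) = {epsilon, e, x}  (via R', Q' x b)
FOLLOW(R) includes $ since R is the start symbol.
FOLLOW(R): R appears on no right-hand side. Thus FOLLOW(R) = {$}.
FOLLOW(S): in R→e a S R', S is followed by R' with FIRST {epsilon}; in R→e a S R', the suffix after S is nullable, so FOLLOW(S) ⊇ FOLLOW(R) = {$}. Thus FOLLOW(S) = {$}.
For S → R': FIRST(R') = {epsilon}, so it goes in M[S, t] for t ∈ {}; since epsilon ∈ FIRST, also for every t ∈ FOLLOW(S) = {$}.
For S → Q' x b: FIRST(Q' x b) = {e, x}, so it goes in M[S, t] for t ∈ {e, x}.
None of these place a production in M[S, c].

none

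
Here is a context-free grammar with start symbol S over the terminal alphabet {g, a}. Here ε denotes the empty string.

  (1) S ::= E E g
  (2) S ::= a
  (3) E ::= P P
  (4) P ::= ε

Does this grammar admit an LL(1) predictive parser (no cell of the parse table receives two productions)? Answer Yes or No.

Yes

FIRST(S) = {a, g}
FIRST(E) = {ε}
FIRST(P) = {ε}
FOLLOW(S) = {$}
FOLLOW(E) = {g}
FOLLOW(P) = {g}
Each cell of M receives at most one production.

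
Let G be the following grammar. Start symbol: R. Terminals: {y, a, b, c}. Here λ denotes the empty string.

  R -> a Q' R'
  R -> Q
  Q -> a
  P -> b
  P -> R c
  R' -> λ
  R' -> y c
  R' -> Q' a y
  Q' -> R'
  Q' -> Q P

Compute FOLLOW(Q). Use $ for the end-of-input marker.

FIRST(Q) = {a}
FIRST(R) = {a}  (via Q)
FIRST(P) = {a, b}  (via R c)
FIRST(R') = {λ, a, y}  (via Q' a y)
FIRST(Q') = {λ, a, y}  (via R', Q P)
FOLLOW(R) includes $ since R is the start symbol.
FOLLOW(R): in P->R c, R is followed by c with FIRST {c}. Thus FOLLOW(R) = {$, c}.
FOLLOW(Q): in R->Q, the suffix after Q is empty, so FOLLOW(Q) ⊇ FOLLOW(R) = {$, c}; in Q'->Q P, Q is followed by P with FIRST {a, b}. Thus FOLLOW(Q) = {$, a, b, c}.
FOLLOW(Q'): in R->a Q' R', Q' is followed by R' with FIRST {λ, a, y}; in R->a Q' R', the suffix after Q' is nullable, so FOLLOW(Q') ⊇ FOLLOW(R) = {$, c}; in R'->Q' a y, Q' is followed by a y with FIRST {a}. Thus FOLLOW(Q') = {$, a, c, y}.
FOLLOW(P): in Q'->Q P, the suffix after P is empty, so FOLLOW(P) ⊇ FOLLOW(Q') = {$, a, c, y}. Thus FOLLOW(P) = {$, a, c, y}.
FOLLOW(R'): in R->a Q' R', the suffix after R' is empty, so FOLLOW(R') ⊇ FOLLOW(R) = {$, c}; in Q'->R', the suffix after R' is empty, so FOLLOW(R') ⊇ FOLLOW(Q') = {$, a, c, y}. Thus FOLLOW(R') = {$, a, c, y}.

{$, a, b, c}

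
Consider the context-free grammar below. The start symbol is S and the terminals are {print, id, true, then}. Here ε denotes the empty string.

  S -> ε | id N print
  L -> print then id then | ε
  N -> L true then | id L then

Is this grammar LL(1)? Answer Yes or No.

FIRST(S) = {ε, id}
FIRST(L) = {ε, print}
FIRST(N) = {id, print, true}
FOLLOW(S) = {$}
FOLLOW(L) = {then, true}
FOLLOW(N) = {print}
Each cell of M receives at most one production.

Yes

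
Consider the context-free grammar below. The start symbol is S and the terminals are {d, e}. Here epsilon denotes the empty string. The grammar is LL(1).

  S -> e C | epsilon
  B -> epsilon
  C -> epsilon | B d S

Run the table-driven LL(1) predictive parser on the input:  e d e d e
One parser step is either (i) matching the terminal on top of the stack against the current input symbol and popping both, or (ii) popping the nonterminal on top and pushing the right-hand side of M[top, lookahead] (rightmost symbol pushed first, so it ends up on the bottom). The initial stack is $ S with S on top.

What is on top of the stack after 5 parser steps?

step 1: stack=$ S  input=e d e d e $  — expand S -> e C
step 2: stack=$ C e  input=e d e d e $  — match e
step 3: stack=$ C  input=d e d e $  — expand C -> B d S
step 4: stack=$ S d B  input=d e d e $  — expand B -> epsilon
step 5: stack=$ S d  input=d e d e $  — match d
Stack after step 5: $ S (top = S).

S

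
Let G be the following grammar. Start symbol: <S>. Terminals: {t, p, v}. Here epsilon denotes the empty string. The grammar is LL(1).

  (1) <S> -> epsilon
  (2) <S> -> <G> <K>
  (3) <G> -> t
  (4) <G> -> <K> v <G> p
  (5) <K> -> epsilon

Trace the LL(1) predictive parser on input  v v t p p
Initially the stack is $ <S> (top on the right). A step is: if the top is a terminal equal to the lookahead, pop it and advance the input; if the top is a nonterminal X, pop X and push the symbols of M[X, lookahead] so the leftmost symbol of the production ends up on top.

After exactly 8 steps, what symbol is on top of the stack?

t

     Stack                Input        Action
  1  $ <S>                v v t p p $  expand <S> -> <G> <K>
  2  $ <K> <G>            v v t p p $  expand <G> -> <K> v <G> p
  3  $ <K> p <G> v <K>    v v t p p $  expand <K> -> epsilon
  4  $ <K> p <G> v        v v t p p $  match v
  5  $ <K> p <G>          v t p p $    expand <G> -> <K> v <G> p
  6  $ <K> p p <G> v <K>  v t p p $    expand <K> -> epsilon
  7  $ <K> p p <G> v      v t p p $    match v
  8  $ <K> p p <G>        t p p $      expand <G> -> t
Stack after step 8: $ <K> p p t (top = t).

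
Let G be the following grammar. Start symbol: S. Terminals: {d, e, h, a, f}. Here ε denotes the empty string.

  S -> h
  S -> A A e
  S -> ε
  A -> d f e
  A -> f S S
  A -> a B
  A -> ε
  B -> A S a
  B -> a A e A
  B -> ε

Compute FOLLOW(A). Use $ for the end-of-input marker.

{a, d, e, f, h}

FIRST(A): from A->d f e we get {d}; from A->f S S we get {f}; from A->a B we get {a}; from A->ε we get {ε}. So FIRST(A) = {ε, a, d, f}.
FIRST(S): from S->h we get {h}; from S->A A e we get {a, d, e, f}; from S->ε we get {ε}. So FIRST(S) = {ε, a, d, e, f, h}.
FIRST(B): from B->A S a we get {a, d, e, f, h}; from B->a A e A we get {a}; from B->ε we get {ε}. So FIRST(B) = {ε, a, d, e, f, h}.
FOLLOW(S) includes $ since S is the start symbol.
FOLLOW(S): in A->f S S (occurrence 1), S is followed by S with FIRST {ε, a, d, e, f, h}; in A->f S S (occurrence 1), the suffix after S is nullable, so FOLLOW(S) ⊇ FOLLOW(A) = {a, d, e, f, h}; in A->f S S (occurrence 2), the suffix after S is empty, so FOLLOW(S) ⊇ FOLLOW(A) = {a, d, e, f, h}; in B->A S a, S is followed by a with FIRST {a}. Thus FOLLOW(S) = {$, a, d, e, f, h}.
FOLLOW(A): in S->A A e (occurrence 1), A is followed by A e with FIRST {a, d, e, f}; in S->A A e (occurrence 2), A is followed by e with FIRST {e}; in B->A S a, A is followed by S a with FIRST {a, d, e, f, h}; in B->a A e A (occurrence 1), A is followed by e A with FIRST {e}; in B->a A e A (occurrence 2), the suffix after A is empty, so FOLLOW(A) ⊇ FOLLOW(B) = {a, d, e, f, h}. Thus FOLLOW(A) = {a, d, e, f, h}.
FOLLOW(B): in A->a B, the suffix after B is empty, so FOLLOW(B) ⊇ FOLLOW(A) = {a, d, e, f, h}. Thus FOLLOW(B) = {a, d, e, f, h}.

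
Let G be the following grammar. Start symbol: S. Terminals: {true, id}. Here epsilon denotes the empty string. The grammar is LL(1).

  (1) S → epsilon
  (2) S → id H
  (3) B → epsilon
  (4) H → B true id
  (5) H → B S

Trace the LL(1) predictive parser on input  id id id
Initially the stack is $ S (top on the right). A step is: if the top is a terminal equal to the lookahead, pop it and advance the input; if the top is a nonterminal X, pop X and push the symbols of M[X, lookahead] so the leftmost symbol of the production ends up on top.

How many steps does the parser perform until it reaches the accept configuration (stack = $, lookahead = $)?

      Stack   Input       Action
   1  $ S     id id id $  expand S → id H
   2  $ H id  id id id $  match id
   3  $ H     id id $     expand H → B S
   4  $ S B   id id $     expand B → epsilon
   5  $ S     id id $     expand S → id H
   6  $ H id  id id $     match id
   7  $ H     id $        expand H → B S
   8  $ S B   id $        expand B → epsilon
   9  $ S     id $        expand S → id H
  10  $ H id  id $        match id
  11  $ H     $           expand H → B S
  12  $ S B   $           expand B → epsilon
  13  $ S     $           expand S → epsilon
Accept reached after 13 steps.

13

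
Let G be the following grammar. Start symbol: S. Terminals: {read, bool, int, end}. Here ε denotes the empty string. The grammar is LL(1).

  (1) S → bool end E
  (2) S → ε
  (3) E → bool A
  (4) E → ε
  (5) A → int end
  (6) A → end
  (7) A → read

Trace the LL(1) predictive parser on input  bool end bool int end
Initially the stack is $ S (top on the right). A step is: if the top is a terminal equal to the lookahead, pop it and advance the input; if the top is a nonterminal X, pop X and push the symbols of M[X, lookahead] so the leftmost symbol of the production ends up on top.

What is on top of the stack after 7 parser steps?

end

     Stack         Input                    Action
  1  $ S           bool end bool int end $  expand S → bool end E
  2  $ E end bool  bool end bool int end $  match bool
  3  $ E end       end bool int end $       match end
  4  $ E           bool int end $           expand E → bool A
  5  $ A bool      bool int end $           match bool
  6  $ A           int end $                expand A → int end
  7  $ end int     int end $                match int
Stack after step 7: $ end (top = end).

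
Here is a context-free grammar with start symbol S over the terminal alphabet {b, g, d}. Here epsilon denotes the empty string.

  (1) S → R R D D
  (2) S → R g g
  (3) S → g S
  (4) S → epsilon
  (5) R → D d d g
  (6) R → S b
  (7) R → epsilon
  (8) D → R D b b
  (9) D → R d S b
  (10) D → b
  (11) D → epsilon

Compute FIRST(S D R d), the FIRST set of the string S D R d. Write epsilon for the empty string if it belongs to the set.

{b, d, g}

FIRST(S) = {epsilon, b, d, g}  (via R R D D, R g g)
FIRST(R) = {epsilon, b, d, g}  (via D d d g, S b)
FIRST(D) = {epsilon, b, d, g}  (via R D b b, R d S b)
FIRST(S D R d): take FIRST of each symbol in turn, carrying on past any symbol whose FIRST contains epsilon; result {b, d, g}.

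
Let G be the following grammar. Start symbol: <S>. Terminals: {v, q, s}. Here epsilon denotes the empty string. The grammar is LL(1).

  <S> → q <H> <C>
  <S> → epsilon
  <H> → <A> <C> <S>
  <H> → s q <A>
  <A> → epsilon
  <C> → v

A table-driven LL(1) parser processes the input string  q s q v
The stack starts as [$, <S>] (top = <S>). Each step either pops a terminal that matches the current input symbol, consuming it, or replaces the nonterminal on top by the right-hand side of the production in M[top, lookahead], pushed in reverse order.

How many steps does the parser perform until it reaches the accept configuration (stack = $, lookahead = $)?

     Stack          Input      Action
  1  $ <S>          q s q v $  expand <S> → q <H> <C>
  2  $ <C> <H> q    q s q v $  match q
  3  $ <C> <H>      s q v $    expand <H> → s q <A>
  4  $ <C> <A> q s  s q v $    match s
  5  $ <C> <A> q    q v $      match q
  6  $ <C> <A>      v $        expand <A> → epsilon
  7  $ <C>          v $        expand <C> → v
  8  $ v            v $        match v
Accept reached after 8 steps.

8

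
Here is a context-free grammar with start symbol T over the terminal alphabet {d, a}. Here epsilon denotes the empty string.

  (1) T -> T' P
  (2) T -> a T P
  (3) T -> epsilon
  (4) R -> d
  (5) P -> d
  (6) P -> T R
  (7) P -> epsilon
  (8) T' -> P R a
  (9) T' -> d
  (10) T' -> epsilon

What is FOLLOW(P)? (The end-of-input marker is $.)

FIRST(R) = {d}
FIRST(T) = {epsilon, a, d}  (via T' P)
FIRST(P) = {epsilon, a, d}  (via T R)
FIRST(T') = {epsilon, a, d}  (via P R a)
FOLLOW(T) includes $ since T is the start symbol.
FOLLOW(T): in T->a T P, T is followed by P with FIRST {epsilon, a, d}; in T->a T P, the suffix after T is nullable (adds nothing new); in P->T R, T is followed by R with FIRST {d}. Thus FOLLOW(T) = {$, a, d}.
FOLLOW(P): in T->T' P, the suffix after P is empty, so FOLLOW(P) ⊇ FOLLOW(T) = {$, a, d}; in T->a T P, the suffix after P is empty, so FOLLOW(P) ⊇ FOLLOW(T) = {$, a, d}; in T'->P R a, P is followed by R a with FIRST {d}. Thus FOLLOW(P) = {$, a, d}.
FOLLOW(R): in P->T R, the suffix after R is empty, so FOLLOW(R) ⊇ FOLLOW(P) = {$, a, d}; in T'->P R a, R is followed by a with FIRST {a}. Thus FOLLOW(R) = {$, a, d}.
FOLLOW(T'): in T->T' P, T' is followed by P with FIRST {epsilon, a, d}; in T->T' P, the suffix after T' is nullable, so FOLLOW(T') ⊇ FOLLOW(T) = {$, a, d}. Thus FOLLOW(T') = {$, a, d}.

{$, a, d}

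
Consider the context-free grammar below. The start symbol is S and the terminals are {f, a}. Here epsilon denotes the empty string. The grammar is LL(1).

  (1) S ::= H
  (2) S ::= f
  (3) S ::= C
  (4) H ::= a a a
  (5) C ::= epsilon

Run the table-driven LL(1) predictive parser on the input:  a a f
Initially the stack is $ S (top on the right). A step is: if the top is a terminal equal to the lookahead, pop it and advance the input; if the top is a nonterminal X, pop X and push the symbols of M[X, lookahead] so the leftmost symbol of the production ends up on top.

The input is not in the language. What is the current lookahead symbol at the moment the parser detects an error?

step 1: stack=$ S  input=a a f $  — expand S ::= H
step 2: stack=$ H  input=a a f $  — expand H ::= a a a
step 3: stack=$ a a a  input=a a f $  — match a
step 4: stack=$ a a  input=a f $  — match a
step 5: stack=$ a  input=f $  — error: top is terminal a but lookahead is f

f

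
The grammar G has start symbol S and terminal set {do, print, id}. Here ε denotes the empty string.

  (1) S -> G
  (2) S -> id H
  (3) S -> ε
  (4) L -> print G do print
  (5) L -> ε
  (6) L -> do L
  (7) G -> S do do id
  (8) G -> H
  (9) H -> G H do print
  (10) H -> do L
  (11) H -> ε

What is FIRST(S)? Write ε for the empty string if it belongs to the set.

{ε, do, id}

FIRST(L): from L->print G do print we get {print}; from L->ε we get {ε}; from L->do L we get {do}. So FIRST(L) = {ε, do, print}.
FIRST(S): from S->G we get {ε, do, id}; from S->id H we get {id}; from S->ε we get {ε}. So FIRST(S) = {ε, do, id}.
FIRST(G): from G->S do do id we get {do, id}; from G->H we get {ε, do, id}. So FIRST(G) = {ε, do, id}.
FIRST(H): from H->G H do print we get {do, id}; from H->do L we get {do}; from H->ε we get {ε}. So FIRST(H) = {ε, do, id}.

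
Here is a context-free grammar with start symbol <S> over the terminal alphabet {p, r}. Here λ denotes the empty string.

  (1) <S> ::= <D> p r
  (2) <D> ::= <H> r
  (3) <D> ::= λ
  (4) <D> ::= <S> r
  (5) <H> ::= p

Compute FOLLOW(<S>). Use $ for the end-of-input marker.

FIRST(<H>): from <H>::=p we get {p}. So FIRST(<H>) = {p}.
FIRST(<S>): from <S>::=<D> p r we get {p}. So FIRST(<S>) = {p}.
FIRST(<D>): from <D>::=<H> r we get {p}; from <D>::=λ we get {λ}; from <D>::=<S> r we get {p}. So FIRST(<D>) = {λ, p}.
FOLLOW(<S>) includes $ since <S> is the start symbol.
FOLLOW(<S>): in <D>::=<S> r, <S> is followed by r with FIRST {r}. Thus FOLLOW(<S>) = {$, r}.
FOLLOW(<D>): in <S>::=<D> p r, <D> is followed by p r with FIRST {p}. Thus FOLLOW(<D>) = {p}.
FOLLOW(<H>): in <D>::=<H> r, <H> is followed by r with FIRST {r}. Thus FOLLOW(<H>) = {r}.

{$, r}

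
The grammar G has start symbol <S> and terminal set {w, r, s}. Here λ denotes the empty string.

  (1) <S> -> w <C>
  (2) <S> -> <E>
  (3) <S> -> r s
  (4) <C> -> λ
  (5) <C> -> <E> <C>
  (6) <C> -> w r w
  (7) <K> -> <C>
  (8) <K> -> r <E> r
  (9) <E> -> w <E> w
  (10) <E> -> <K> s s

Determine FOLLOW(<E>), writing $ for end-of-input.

FIRST(<S>) = {r, s, w}  (via <E>)
FIRST(<C>) = {λ, r, s, w}  (via <E> <C>)
FIRST(<K>) = {λ, r, s, w}  (via <C>)
FIRST(<E>) = {r, s, w}  (via <K> s s)
FOLLOW(<S>) includes $ since <S> is the start symbol.
FOLLOW(<S>): <S> appears on no right-hand side. Thus FOLLOW(<S>) = {$}.
FOLLOW(<K>): in <E>-><K> s s, <K> is followed by s s with FIRST {s}. Thus FOLLOW(<K>) = {s}.
FOLLOW(<C>): in <S>->w <C>, the suffix after <C> is empty, so FOLLOW(<C>) ⊇ FOLLOW(<S>) = {$}; in <C>-><E> <C>, the suffix after <C> is empty (adds nothing new); in <K>-><C>, the suffix after <C> is empty, so FOLLOW(<C>) ⊇ FOLLOW(<K>) = {s}. Thus FOLLOW(<C>) = {$, s}.
FOLLOW(<E>): in <S>-><E>, the suffix after <E> is empty, so FOLLOW(<E>) ⊇ FOLLOW(<S>) = {$}; in <C>-><E> <C>, <E> is followed by <C> with FIRST {λ, r, s, w}; in <C>-><E> <C>, the suffix after <E> is nullable, so FOLLOW(<E>) ⊇ FOLLOW(<C>) = {$, s}; in <K>->r <E> r, <E> is followed by r with FIRST {r}; in <E>->w <E> w, <E> is followed by w with FIRST {w}. Thus FOLLOW(<E>) = {$, r, s, w}.

{$, r, s, w}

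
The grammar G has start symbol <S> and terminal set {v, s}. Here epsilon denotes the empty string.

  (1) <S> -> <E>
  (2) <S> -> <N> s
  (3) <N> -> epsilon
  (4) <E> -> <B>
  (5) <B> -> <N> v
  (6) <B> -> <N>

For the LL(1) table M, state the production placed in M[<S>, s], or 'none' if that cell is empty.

<S> -> <N> s

FIRST(<N>) = {epsilon}
FIRST(<B>) = {epsilon, v}  (via <N> v, <N>)
FIRST(<E>) = {epsilon, v}  (via <B>)
FIRST(<S>) = {epsilon, s, v}  (via <E>, <N> s)
FOLLOW(<S>) includes $ since <S> is the start symbol.
FOLLOW(<S>): <S> appears on no right-hand side. Thus FOLLOW(<S>) = {$}.
For <S> -> <E>: FIRST(<E>) = {epsilon, v}, so it goes in M[<S>, t] for t ∈ {v}; since epsilon ∈ FIRST, also for every t ∈ FOLLOW(<S>) = {$}.
For <S> -> <N> s: FIRST(<N> s) = {s}, so it goes in M[<S>, t] for t ∈ {s}.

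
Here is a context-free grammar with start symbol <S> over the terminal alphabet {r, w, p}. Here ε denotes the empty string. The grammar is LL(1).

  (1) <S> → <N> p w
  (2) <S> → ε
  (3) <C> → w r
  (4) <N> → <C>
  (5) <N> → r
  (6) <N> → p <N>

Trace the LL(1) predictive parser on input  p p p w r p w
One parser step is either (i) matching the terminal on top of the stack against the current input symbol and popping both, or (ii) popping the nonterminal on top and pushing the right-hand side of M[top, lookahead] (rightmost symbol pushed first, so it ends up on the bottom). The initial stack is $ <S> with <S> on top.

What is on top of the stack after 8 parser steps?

<C>

step 1: stack=$ <S>  input=p p p w r p w $  — expand <S> → <N> p w
step 2: stack=$ w p <N>  input=p p p w r p w $  — expand <N> → p <N>
step 3: stack=$ w p <N> p  input=p p p w r p w $  — match p
step 4: stack=$ w p <N>  input=p p w r p w $  — expand <N> → p <N>
step 5: stack=$ w p <N> p  input=p p w r p w $  — match p
step 6: stack=$ w p <N>  input=p w r p w $  — expand <N> → p <N>
step 7: stack=$ w p <N> p  input=p w r p w $  — match p
step 8: stack=$ w p <N>  input=w r p w $  — expand <N> → <C>
Stack after step 8: $ w p <C> (top = <C>).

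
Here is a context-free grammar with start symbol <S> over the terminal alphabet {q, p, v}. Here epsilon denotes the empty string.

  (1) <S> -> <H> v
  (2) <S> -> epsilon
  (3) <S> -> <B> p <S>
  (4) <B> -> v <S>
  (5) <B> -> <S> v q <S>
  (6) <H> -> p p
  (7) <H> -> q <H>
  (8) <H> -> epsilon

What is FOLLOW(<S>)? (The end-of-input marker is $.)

{$, p, v}

FIRST(<H>) = {epsilon, p, q}
FIRST(<S>) = {epsilon, p, q, v}  (via <H> v, <B> p <S>)
FIRST(<B>) = {p, q, v}  (via <S> v q <S>)
FOLLOW(<S>) includes $ since <S> is the start symbol.
FOLLOW(<B>): in <S>-><B> p <S>, <B> is followed by p <S> with FIRST {p}. Thus FOLLOW(<B>) = {p}.
FOLLOW(<S>): in <S>-><B> p <S>, the suffix after <S> is empty (adds nothing new); in <B>->v <S>, the suffix after <S> is empty, so FOLLOW(<S>) ⊇ FOLLOW(<B>) = {p}; in <B>-><S> v q <S> (occurrence 1), <S> is followed by v q <S> with FIRST {v}; in <B>-><S> v q <S> (occurrence 2), the suffix after <S> is empty, so FOLLOW(<S>) ⊇ FOLLOW(<B>) = {p}. Thus FOLLOW(<S>) = {$, p, v}.
FOLLOW(<H>): in <S>-><H> v, <H> is followed by v with FIRST {v}; in <H>->q <H>, the suffix after <H> is empty (adds nothing new). Thus FOLLOW(<H>) = {v}.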